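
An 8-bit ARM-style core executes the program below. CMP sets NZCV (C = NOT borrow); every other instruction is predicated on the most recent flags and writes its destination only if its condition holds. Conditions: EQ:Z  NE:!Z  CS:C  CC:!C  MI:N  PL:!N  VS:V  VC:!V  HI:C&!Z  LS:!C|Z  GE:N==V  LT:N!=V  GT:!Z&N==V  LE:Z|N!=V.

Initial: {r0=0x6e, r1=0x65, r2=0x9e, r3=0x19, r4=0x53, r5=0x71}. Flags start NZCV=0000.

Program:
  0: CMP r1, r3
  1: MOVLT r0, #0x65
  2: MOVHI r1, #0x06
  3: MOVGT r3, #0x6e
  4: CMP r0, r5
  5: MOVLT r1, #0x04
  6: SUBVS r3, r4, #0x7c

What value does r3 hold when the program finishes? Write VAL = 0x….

[0] flags=0010 → (cmp)
[1] flags=0010 LT?F → skip
[2] flags=0010 HI?T → r1=0x06
[3] flags=0010 GT?T → r3=0x6e
[4] flags=1000 → (cmp)
[5] flags=1000 LT?T → r1=0x04
[6] flags=1000 VS?F → skip

VAL = 0x6e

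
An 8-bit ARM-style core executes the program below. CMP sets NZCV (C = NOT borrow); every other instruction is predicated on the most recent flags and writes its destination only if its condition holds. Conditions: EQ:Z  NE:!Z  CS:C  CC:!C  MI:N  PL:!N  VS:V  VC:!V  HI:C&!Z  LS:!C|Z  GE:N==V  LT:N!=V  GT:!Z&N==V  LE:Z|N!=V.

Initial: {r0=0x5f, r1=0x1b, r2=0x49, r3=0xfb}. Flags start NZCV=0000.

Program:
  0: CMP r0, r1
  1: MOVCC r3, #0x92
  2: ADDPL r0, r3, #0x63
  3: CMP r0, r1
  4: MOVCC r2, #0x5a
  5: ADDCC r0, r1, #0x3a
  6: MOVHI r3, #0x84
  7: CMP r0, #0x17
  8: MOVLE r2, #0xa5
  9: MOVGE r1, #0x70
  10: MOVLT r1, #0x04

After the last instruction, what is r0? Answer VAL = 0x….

VAL = 0x5e

[0] flags=0010 → (cmp)
[1] flags=0010 CC?F → skip
[2] flags=0010 PL?T → r0=0x5e
[3] flags=0010 → (cmp)
[4] flags=0010 CC?F → skip
[5] flags=0010 CC?F → skip
[6] flags=0010 HI?T → r3=0x84
[7] flags=0010 → (cmp)
[8] flags=0010 LE?F → skip
[9] flags=0010 GE?T → r1=0x70
[10] flags=0010 LT?F → skip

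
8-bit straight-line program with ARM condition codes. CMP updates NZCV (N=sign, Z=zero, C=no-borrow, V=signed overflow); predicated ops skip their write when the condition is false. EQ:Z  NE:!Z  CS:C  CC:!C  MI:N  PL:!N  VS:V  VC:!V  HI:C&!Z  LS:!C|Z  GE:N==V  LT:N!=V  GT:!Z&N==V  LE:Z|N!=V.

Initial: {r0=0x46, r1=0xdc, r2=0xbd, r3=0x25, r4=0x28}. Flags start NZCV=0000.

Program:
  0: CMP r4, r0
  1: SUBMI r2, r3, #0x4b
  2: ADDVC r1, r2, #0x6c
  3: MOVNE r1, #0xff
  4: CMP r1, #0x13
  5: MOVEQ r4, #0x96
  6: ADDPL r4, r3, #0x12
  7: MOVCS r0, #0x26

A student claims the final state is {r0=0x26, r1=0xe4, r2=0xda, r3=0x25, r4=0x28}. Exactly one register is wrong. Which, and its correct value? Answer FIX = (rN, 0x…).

0: ✓ CMP  NZCV=1000
1: ✓ SUBMI  r2←0xda
2: ✓ ADDVC  r1←0x46
3: ✓ MOVNE  r1←0xff
4: ✓ CMP  NZCV=1010
5: · MOVEQ
6: · ADDPL
7: ✓ MOVCS  r0←0x26

FIX = (r1, 0xff)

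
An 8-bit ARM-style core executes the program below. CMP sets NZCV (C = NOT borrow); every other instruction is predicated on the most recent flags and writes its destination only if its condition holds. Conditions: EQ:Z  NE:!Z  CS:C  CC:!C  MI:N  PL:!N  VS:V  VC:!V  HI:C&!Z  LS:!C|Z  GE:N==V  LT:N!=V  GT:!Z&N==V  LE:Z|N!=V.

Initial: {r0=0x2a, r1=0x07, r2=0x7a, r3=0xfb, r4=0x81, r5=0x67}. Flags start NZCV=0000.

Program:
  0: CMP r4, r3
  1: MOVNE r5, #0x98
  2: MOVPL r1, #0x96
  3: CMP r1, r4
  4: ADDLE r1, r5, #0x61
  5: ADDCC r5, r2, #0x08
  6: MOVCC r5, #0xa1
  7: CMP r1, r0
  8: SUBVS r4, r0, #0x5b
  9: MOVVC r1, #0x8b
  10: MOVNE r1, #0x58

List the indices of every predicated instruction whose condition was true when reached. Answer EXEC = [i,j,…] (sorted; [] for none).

EXEC = [1,5,6,9,10]

0: ✓ CMP  NZCV=1000
1: ✓ MOVNE  r5←0x98
2: · MOVPL
3: ✓ CMP  NZCV=1001
4: · ADDLE
5: ✓ ADDCC  r5←0x82
6: ✓ MOVCC  r5←0xa1
7: ✓ CMP  NZCV=1000
8: · SUBVS
9: ✓ MOVVC  r1←0x8b
10: ✓ MOVNE  r1←0x58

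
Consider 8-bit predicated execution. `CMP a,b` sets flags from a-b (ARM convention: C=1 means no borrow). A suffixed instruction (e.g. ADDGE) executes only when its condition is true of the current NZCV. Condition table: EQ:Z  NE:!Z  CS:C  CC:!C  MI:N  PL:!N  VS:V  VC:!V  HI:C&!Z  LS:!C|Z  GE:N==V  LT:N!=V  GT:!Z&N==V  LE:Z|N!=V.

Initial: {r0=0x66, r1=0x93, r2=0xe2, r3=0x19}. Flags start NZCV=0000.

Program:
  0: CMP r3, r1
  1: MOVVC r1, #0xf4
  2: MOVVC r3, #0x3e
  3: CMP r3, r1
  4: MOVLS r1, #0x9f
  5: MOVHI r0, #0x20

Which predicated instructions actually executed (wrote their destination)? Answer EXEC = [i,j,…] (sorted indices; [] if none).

[0] flags=1001 → (cmp)
[1] flags=1001 VC?F → skip
[2] flags=1001 VC?F → skip
[3] flags=1001 → (cmp)
[4] flags=1001 LS?T → r1=0x9f
[5] flags=1001 HI?F → skip

EXEC = [4]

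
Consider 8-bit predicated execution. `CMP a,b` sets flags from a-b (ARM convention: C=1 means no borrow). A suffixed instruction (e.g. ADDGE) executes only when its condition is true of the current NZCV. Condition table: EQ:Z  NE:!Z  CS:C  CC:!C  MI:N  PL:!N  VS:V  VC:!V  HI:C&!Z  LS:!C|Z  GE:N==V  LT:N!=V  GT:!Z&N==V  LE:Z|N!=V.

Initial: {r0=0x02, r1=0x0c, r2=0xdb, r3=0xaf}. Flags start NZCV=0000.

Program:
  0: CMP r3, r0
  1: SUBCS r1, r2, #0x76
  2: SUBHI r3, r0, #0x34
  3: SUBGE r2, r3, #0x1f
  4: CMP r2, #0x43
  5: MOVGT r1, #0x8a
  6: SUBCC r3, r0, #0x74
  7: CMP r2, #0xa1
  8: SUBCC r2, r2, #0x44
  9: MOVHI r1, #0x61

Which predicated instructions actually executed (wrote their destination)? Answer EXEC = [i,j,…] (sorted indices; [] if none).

0: ✓ CMP  NZCV=1010
1: ✓ SUBCS  r1←0x65
2: ✓ SUBHI  r3←0xce
3: · SUBGE
4: ✓ CMP  NZCV=1010
5: · MOVGT
6: · SUBCC
7: ✓ CMP  NZCV=0010
8: · SUBCC
9: ✓ MOVHI  r1←0x61

EXEC = [1,2,9]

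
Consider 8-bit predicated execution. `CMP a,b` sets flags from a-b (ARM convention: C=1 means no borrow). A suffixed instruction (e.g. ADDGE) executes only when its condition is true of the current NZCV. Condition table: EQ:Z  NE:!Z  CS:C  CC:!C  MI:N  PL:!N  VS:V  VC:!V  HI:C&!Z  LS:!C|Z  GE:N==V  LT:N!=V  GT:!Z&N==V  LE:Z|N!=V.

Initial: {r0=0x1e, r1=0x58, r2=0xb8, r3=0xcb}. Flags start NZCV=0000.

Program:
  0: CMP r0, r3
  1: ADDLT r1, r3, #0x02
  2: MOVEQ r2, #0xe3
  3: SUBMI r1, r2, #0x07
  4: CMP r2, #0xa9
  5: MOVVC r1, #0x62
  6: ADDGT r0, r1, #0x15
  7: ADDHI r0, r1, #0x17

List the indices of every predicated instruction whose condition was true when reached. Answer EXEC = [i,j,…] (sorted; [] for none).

EXEC = [5,6,7]

0: ✓ CMP  NZCV=0000
1: · ADDLT
2: · MOVEQ
3: · SUBMI
4: ✓ CMP  NZCV=0010
5: ✓ MOVVC  r1←0x62
6: ✓ ADDGT  r0←0x77
7: ✓ ADDHI  r0←0x79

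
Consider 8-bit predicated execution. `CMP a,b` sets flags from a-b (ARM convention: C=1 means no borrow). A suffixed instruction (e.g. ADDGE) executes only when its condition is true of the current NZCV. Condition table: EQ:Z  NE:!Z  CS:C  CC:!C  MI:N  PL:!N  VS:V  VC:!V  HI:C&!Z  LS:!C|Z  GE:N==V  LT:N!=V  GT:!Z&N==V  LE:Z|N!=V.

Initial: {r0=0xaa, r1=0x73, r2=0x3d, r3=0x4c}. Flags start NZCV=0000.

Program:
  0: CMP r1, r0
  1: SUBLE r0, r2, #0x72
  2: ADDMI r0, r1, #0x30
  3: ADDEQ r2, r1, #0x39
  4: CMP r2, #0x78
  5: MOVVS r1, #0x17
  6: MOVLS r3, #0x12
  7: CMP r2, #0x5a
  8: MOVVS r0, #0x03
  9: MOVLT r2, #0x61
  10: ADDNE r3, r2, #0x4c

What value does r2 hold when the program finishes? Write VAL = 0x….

0: ✓ CMP  NZCV=1001
1: · SUBLE
2: ✓ ADDMI  r0←0xa3
3: · ADDEQ
4: ✓ CMP  NZCV=1000
5: · MOVVS
6: ✓ MOVLS  r3←0x12
7: ✓ CMP  NZCV=1000
8: · MOVVS
9: ✓ MOVLT  r2←0x61
10: ✓ ADDNE  r3←0xad

VAL = 0x61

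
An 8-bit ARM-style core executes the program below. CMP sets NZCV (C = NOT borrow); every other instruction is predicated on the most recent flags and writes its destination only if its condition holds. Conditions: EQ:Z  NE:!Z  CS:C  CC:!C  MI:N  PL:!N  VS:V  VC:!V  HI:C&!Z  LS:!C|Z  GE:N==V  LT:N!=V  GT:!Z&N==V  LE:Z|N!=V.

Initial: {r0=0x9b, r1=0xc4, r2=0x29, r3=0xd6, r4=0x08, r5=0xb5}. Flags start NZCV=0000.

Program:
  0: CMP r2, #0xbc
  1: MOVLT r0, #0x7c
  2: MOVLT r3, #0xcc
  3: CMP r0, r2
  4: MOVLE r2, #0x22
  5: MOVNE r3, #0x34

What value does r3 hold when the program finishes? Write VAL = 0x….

[0] flags=0000 → (cmp)
[1] flags=0000 LT?F → skip
[2] flags=0000 LT?F → skip
[3] flags=0011 → (cmp)
[4] flags=0011 LE?T → r2=0x22
[5] flags=0011 NE?T → r3=0x34

VAL = 0x34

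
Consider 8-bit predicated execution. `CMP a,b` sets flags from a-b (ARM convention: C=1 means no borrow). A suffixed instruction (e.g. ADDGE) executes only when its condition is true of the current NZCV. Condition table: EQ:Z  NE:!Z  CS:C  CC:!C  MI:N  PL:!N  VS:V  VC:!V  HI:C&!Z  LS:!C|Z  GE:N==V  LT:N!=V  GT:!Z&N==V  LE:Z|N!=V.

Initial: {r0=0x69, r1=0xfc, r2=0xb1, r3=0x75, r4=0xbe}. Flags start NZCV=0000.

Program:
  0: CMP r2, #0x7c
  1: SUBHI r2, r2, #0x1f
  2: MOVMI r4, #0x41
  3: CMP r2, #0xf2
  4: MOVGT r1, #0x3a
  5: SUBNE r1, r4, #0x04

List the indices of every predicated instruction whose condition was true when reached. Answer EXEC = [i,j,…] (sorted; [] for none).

EXEC = [1,5]

[0] flags=0011 → (cmp)
[1] flags=0011 HI?T → r2=0x92
[2] flags=0011 MI?F → skip
[3] flags=1000 → (cmp)
[4] flags=1000 GT?F → skip
[5] flags=1000 NE?T → r1=0xba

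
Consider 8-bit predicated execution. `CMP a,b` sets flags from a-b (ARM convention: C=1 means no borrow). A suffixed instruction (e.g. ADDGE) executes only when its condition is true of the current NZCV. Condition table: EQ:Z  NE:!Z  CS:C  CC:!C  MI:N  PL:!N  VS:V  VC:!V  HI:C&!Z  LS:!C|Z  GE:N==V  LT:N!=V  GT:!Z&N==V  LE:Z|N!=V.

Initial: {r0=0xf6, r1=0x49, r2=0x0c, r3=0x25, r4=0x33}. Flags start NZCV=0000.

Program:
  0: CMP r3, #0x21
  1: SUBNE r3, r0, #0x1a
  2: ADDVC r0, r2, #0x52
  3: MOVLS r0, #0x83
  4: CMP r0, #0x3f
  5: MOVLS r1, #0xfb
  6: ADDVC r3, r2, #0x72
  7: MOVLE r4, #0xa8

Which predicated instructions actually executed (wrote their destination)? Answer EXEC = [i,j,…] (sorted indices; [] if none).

EXEC = [1,2,6]

0: ✓ CMP  NZCV=0010
1: ✓ SUBNE  r3←0xdc
2: ✓ ADDVC  r0←0x5e
3: · MOVLS
4: ✓ CMP  NZCV=0010
5: · MOVLS
6: ✓ ADDVC  r3←0x7e
7: · MOVLE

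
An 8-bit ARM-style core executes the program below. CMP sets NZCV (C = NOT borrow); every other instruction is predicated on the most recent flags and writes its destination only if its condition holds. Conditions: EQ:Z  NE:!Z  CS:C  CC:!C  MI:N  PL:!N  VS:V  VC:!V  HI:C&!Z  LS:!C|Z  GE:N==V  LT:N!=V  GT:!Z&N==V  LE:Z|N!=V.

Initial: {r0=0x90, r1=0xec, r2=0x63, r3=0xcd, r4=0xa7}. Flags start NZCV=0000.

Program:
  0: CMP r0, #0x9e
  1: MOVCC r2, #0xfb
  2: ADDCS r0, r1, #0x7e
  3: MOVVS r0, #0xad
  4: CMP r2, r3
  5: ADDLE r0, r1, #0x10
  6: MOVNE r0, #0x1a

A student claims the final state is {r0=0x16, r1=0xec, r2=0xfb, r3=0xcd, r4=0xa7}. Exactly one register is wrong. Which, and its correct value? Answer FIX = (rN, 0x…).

FIX = (r0, 0x1a)

[0] flags=1000 → (cmp)
[1] flags=1000 CC?T → r2=0xfb
[2] flags=1000 CS?F → skip
[3] flags=1000 VS?F → skip
[4] flags=0010 → (cmp)
[5] flags=0010 LE?F → skip
[6] flags=0010 NE?T → r0=0x1a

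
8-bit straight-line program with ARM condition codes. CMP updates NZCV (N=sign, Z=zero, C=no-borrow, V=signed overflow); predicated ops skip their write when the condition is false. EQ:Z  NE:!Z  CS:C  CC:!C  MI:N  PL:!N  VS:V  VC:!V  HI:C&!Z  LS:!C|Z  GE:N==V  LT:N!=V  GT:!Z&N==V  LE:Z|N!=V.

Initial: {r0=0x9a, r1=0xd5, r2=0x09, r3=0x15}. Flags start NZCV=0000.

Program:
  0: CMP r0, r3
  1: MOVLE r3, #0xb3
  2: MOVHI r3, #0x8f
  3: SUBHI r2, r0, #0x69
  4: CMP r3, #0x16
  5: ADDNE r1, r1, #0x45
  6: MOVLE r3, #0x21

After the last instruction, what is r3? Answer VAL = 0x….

[0] flags=1010 → (cmp)
[1] flags=1010 LE?T → r3=0xb3
[2] flags=1010 HI?T → r3=0x8f
[3] flags=1010 HI?T → r2=0x31
[4] flags=0011 → (cmp)
[5] flags=0011 NE?T → r1=0x1a
[6] flags=0011 LE?T → r3=0x21

VAL = 0x21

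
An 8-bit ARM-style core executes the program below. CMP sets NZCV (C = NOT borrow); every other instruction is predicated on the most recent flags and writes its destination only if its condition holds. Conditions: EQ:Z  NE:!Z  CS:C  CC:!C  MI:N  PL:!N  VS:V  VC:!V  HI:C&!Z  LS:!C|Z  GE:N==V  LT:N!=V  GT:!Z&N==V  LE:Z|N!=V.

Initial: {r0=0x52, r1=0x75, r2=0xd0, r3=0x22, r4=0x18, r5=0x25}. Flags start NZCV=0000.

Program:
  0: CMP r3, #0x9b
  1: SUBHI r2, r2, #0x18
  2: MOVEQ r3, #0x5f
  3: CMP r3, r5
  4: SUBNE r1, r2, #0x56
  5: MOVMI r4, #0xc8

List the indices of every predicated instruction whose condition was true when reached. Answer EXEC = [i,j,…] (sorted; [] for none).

EXEC = [4,5]

0: ✓ CMP  NZCV=1001
1: · SUBHI
2: · MOVEQ
3: ✓ CMP  NZCV=1000
4: ✓ SUBNE  r1←0x7a
5: ✓ MOVMI  r4←0xc8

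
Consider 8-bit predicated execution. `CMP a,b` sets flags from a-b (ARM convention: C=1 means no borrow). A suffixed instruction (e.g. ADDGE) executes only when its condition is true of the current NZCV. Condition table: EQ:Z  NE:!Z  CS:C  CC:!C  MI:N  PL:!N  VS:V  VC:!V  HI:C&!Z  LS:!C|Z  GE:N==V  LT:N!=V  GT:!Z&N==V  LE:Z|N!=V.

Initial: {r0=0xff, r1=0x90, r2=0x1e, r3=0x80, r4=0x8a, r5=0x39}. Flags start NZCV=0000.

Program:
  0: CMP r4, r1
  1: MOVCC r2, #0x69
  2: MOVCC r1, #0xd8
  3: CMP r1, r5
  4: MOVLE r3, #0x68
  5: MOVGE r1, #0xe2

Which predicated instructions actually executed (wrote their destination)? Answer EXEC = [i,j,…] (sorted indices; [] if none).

EXEC = [1,2,4]

0: ✓ CMP  NZCV=1000
1: ✓ MOVCC  r2←0x69
2: ✓ MOVCC  r1←0xd8
3: ✓ CMP  NZCV=1010
4: ✓ MOVLE  r3←0x68
5: · MOVGE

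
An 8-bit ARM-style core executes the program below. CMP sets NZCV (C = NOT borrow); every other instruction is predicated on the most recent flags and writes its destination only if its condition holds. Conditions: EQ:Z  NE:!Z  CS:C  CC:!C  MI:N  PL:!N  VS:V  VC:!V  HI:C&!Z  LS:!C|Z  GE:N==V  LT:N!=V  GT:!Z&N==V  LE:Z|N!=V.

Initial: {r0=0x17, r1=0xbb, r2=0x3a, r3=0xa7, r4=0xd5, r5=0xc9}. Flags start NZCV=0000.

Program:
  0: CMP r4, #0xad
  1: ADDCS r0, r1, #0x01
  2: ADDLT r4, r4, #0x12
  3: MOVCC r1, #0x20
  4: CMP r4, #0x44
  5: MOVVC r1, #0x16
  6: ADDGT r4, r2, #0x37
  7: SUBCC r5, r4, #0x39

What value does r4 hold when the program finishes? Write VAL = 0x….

VAL = 0xd5

[0] flags=0010 → (cmp)
[1] flags=0010 CS?T → r0=0xbc
[2] flags=0010 LT?F → skip
[3] flags=0010 CC?F → skip
[4] flags=1010 → (cmp)
[5] flags=1010 VC?T → r1=0x16
[6] flags=1010 GT?F → skip
[7] flags=1010 CC?F → skip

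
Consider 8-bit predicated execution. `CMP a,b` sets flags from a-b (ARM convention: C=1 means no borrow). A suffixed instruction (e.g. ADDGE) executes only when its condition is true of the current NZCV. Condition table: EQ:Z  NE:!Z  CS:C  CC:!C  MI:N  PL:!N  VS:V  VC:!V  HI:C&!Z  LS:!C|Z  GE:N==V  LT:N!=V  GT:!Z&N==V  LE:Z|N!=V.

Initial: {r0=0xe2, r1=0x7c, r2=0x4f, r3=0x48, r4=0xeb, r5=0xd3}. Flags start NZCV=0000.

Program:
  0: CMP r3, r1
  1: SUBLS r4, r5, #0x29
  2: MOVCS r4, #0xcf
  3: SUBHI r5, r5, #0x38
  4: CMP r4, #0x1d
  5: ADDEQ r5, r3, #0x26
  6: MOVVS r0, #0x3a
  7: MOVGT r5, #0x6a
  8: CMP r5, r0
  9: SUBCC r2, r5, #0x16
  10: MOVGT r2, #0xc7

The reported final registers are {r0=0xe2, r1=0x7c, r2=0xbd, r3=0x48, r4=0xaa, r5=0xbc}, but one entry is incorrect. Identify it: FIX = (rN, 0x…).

FIX = (r5, 0xd3)

[0] flags=1000 → (cmp)
[1] flags=1000 LS?T → r4=0xaa
[2] flags=1000 CS?F → skip
[3] flags=1000 HI?F → skip
[4] flags=1010 → (cmp)
[5] flags=1010 EQ?F → skip
[6] flags=1010 VS?F → skip
[7] flags=1010 GT?F → skip
[8] flags=1000 → (cmp)
[9] flags=1000 CC?T → r2=0xbd
[10] flags=1000 GT?F → skip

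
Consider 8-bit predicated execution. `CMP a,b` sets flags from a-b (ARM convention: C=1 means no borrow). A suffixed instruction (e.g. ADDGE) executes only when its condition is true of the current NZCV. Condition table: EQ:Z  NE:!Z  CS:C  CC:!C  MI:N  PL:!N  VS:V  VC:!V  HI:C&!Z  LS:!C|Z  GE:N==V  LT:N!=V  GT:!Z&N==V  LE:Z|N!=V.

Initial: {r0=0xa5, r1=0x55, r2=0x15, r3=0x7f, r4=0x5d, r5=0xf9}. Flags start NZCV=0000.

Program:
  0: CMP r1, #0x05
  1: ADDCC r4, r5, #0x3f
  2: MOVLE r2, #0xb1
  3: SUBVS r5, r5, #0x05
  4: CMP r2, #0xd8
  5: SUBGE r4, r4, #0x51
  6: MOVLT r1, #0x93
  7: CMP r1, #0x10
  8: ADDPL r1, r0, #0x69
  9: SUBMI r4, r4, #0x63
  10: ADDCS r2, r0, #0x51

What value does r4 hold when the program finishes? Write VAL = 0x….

VAL = 0x0c

0: ✓ CMP  NZCV=0010
1: · ADDCC
2: · MOVLE
3: · SUBVS
4: ✓ CMP  NZCV=0000
5: ✓ SUBGE  r4←0x0c
6: · MOVLT
7: ✓ CMP  NZCV=0010
8: ✓ ADDPL  r1←0x0e
9: · SUBMI
10: ✓ ADDCS  r2←0xf6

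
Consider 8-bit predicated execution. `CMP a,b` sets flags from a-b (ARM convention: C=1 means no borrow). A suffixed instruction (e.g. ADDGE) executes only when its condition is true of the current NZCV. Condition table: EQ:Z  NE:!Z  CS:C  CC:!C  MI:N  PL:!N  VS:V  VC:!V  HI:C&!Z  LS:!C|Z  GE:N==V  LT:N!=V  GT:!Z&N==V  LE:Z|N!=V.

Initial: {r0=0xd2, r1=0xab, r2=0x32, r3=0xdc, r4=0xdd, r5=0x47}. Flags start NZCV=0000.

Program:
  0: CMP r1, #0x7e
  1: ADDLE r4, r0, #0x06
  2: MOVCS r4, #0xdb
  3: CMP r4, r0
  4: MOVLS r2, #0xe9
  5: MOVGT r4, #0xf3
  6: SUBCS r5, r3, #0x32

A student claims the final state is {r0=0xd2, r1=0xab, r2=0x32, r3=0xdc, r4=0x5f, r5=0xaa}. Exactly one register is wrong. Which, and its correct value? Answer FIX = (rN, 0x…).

[0] flags=0011 → (cmp)
[1] flags=0011 LE?T → r4=0xd8
[2] flags=0011 CS?T → r4=0xdb
[3] flags=0010 → (cmp)
[4] flags=0010 LS?F → skip
[5] flags=0010 GT?T → r4=0xf3
[6] flags=0010 CS?T → r5=0xaa

FIX = (r4, 0xf3)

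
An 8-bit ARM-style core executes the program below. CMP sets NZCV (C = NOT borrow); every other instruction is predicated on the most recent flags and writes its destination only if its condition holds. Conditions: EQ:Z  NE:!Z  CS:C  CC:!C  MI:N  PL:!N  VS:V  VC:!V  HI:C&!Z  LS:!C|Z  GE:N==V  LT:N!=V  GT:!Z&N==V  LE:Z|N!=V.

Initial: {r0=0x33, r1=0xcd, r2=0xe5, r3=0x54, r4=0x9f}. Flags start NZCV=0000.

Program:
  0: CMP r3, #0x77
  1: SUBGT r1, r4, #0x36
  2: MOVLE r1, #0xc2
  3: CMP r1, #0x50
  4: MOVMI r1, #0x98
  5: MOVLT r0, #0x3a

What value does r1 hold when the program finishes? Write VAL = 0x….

0: ✓ CMP  NZCV=1000
1: · SUBGT
2: ✓ MOVLE  r1←0xc2
3: ✓ CMP  NZCV=0011
4: · MOVMI
5: ✓ MOVLT  r0←0x3a

VAL = 0xc2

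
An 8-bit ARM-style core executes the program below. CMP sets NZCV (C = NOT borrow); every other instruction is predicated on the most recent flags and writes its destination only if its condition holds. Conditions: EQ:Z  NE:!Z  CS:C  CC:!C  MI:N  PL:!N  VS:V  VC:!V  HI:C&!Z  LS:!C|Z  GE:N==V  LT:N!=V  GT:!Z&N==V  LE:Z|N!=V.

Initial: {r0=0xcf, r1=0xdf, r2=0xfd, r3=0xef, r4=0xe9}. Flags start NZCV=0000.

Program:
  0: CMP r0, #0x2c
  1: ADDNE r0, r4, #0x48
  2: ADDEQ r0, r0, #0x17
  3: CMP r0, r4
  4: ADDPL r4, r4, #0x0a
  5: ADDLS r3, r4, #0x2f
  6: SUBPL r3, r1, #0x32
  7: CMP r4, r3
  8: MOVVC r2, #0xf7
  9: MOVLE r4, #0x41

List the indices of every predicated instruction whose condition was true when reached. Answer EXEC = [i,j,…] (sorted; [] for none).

0: ✓ CMP  NZCV=1010
1: ✓ ADDNE  r0←0x31
2: · ADDEQ
3: ✓ CMP  NZCV=0000
4: ✓ ADDPL  r4←0xf3
5: ✓ ADDLS  r3←0x22
6: ✓ SUBPL  r3←0xad
7: ✓ CMP  NZCV=0010
8: ✓ MOVVC  r2←0xf7
9: · MOVLE

EXEC = [1,4,5,6,8]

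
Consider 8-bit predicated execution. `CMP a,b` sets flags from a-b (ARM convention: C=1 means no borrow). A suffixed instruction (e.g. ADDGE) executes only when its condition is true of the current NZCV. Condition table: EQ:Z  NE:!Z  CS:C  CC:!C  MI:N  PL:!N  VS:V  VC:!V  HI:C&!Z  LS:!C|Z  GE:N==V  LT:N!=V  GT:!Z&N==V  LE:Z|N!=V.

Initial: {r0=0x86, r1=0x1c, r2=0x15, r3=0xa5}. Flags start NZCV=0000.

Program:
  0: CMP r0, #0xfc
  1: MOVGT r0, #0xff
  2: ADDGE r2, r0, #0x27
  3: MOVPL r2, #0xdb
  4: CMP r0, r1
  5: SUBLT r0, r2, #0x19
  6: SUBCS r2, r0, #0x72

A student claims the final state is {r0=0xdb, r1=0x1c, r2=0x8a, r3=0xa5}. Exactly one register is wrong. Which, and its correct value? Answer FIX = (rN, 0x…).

[0] flags=1000 → (cmp)
[1] flags=1000 GT?F → skip
[2] flags=1000 GE?F → skip
[3] flags=1000 PL?F → skip
[4] flags=0011 → (cmp)
[5] flags=0011 LT?T → r0=0xfc
[6] flags=0011 CS?T → r2=0x8a

FIX = (r0, 0xfc)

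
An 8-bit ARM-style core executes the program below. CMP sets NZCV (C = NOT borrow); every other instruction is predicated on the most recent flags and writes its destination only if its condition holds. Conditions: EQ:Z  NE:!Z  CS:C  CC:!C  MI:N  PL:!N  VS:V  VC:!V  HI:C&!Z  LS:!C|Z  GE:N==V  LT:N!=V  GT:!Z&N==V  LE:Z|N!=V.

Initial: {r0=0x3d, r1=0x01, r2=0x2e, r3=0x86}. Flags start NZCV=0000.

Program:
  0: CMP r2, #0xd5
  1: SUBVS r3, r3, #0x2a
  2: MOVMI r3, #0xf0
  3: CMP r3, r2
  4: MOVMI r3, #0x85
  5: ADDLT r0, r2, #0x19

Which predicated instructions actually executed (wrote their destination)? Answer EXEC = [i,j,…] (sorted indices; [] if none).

EXEC = [5]

0: ✓ CMP  NZCV=0000
1: · SUBVS
2: · MOVMI
3: ✓ CMP  NZCV=0011
4: · MOVMI
5: ✓ ADDLT  r0←0x47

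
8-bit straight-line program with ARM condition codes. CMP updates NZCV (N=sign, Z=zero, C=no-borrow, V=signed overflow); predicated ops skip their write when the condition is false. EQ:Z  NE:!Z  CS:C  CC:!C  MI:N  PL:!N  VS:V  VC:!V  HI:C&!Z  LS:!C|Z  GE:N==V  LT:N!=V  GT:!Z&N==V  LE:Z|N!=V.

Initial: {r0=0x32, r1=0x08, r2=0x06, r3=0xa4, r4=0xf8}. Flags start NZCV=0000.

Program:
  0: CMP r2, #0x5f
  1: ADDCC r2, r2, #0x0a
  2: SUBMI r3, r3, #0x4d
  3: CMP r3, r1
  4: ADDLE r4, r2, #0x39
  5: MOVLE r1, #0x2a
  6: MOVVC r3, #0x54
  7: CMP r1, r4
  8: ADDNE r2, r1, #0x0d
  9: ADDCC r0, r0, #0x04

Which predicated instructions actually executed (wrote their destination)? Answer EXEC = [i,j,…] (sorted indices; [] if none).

EXEC = [1,2,6,8,9]

0: ✓ CMP  NZCV=1000
1: ✓ ADDCC  r2←0x10
2: ✓ SUBMI  r3←0x57
3: ✓ CMP  NZCV=0010
4: · ADDLE
5: · MOVLE
6: ✓ MOVVC  r3←0x54
7: ✓ CMP  NZCV=0000
8: ✓ ADDNE  r2←0x15
9: ✓ ADDCC  r0←0x36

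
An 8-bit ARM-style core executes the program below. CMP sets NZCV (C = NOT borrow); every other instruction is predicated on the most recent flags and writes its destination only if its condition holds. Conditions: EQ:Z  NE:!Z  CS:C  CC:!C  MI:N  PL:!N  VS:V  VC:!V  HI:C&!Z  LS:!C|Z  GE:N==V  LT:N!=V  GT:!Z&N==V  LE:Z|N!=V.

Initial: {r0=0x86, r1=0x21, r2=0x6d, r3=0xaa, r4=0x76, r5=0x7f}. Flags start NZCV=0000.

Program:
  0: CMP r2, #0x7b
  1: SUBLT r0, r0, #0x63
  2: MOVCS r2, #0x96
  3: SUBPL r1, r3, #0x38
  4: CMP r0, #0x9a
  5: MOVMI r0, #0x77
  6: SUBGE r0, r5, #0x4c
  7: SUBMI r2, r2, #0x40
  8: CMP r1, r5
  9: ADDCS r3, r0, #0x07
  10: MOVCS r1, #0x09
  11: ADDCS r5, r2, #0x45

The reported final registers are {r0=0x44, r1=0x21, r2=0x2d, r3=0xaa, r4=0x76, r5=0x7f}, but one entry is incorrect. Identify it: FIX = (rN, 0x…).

[0] flags=1000 → (cmp)
[1] flags=1000 LT?T → r0=0x23
[2] flags=1000 CS?F → skip
[3] flags=1000 PL?F → skip
[4] flags=1001 → (cmp)
[5] flags=1001 MI?T → r0=0x77
[6] flags=1001 GE?T → r0=0x33
[7] flags=1001 MI?T → r2=0x2d
[8] flags=1000 → (cmp)
[9] flags=1000 CS?F → skip
[10] flags=1000 CS?F → skip
[11] flags=1000 CS?F → skip

FIX = (r0, 0x33)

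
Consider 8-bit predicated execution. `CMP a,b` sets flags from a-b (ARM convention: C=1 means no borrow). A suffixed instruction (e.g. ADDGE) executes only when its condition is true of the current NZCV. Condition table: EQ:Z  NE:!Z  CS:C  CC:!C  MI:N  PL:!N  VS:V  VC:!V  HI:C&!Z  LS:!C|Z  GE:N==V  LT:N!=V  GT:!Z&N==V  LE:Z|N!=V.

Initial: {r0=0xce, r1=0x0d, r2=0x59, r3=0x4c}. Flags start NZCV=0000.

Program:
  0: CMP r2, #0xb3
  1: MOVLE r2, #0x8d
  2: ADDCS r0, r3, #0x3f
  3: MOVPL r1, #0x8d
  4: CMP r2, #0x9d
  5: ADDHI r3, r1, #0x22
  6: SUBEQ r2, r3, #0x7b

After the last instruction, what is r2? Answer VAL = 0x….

0: ✓ CMP  NZCV=1001
1: · MOVLE
2: · ADDCS
3: · MOVPL
4: ✓ CMP  NZCV=1001
5: · ADDHI
6: · SUBEQ

VAL = 0x59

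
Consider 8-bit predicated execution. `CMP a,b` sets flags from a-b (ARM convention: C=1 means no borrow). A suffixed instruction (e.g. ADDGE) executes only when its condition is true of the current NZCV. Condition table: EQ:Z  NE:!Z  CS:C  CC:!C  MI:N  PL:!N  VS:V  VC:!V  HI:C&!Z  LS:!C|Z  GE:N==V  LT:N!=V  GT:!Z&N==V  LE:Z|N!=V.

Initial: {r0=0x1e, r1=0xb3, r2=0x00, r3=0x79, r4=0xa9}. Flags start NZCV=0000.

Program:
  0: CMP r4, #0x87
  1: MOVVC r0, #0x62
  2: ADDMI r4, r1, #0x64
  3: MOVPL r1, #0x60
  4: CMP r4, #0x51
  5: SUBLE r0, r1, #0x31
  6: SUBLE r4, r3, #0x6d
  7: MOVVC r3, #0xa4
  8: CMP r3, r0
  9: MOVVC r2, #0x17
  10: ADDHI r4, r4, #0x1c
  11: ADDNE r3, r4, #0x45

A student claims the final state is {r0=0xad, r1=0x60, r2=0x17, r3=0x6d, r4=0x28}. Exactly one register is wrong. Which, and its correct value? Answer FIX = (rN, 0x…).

FIX = (r0, 0x2f)

[0] flags=0010 → (cmp)
[1] flags=0010 VC?T → r0=0x62
[2] flags=0010 MI?F → skip
[3] flags=0010 PL?T → r1=0x60
[4] flags=0011 → (cmp)
[5] flags=0011 LE?T → r0=0x2f
[6] flags=0011 LE?T → r4=0x0c
[7] flags=0011 VC?F → skip
[8] flags=0010 → (cmp)
[9] flags=0010 VC?T → r2=0x17
[10] flags=0010 HI?T → r4=0x28
[11] flags=0010 NE?T → r3=0x6d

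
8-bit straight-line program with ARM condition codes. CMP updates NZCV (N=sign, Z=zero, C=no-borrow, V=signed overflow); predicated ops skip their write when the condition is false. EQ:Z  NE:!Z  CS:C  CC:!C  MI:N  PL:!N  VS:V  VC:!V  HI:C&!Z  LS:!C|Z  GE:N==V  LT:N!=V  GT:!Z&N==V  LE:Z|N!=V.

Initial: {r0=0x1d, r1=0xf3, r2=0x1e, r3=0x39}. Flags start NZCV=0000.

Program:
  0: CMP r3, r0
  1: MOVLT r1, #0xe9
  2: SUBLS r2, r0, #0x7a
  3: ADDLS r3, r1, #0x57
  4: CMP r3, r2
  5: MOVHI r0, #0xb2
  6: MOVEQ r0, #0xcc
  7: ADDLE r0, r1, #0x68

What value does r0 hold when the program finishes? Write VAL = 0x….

VAL = 0xb2

[0] flags=0010 → (cmp)
[1] flags=0010 LT?F → skip
[2] flags=0010 LS?F → skip
[3] flags=0010 LS?F → skip
[4] flags=0010 → (cmp)
[5] flags=0010 HI?T → r0=0xb2
[6] flags=0010 EQ?F → skip
[7] flags=0010 LE?F → skip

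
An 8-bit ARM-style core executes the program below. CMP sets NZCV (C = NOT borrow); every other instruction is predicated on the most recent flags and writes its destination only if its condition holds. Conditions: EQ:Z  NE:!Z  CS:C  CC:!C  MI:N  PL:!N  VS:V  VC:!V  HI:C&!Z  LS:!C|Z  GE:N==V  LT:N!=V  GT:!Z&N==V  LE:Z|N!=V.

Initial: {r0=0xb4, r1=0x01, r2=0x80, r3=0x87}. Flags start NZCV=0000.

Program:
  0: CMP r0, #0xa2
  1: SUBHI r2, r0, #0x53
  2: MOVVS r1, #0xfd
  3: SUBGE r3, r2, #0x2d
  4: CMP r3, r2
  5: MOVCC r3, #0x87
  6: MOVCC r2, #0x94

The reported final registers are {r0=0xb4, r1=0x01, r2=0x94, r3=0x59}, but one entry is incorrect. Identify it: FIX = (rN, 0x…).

[0] flags=0010 → (cmp)
[1] flags=0010 HI?T → r2=0x61
[2] flags=0010 VS?F → skip
[3] flags=0010 GE?T → r3=0x34
[4] flags=1000 → (cmp)
[5] flags=1000 CC?T → r3=0x87
[6] flags=1000 CC?T → r2=0x94

FIX = (r3, 0x87)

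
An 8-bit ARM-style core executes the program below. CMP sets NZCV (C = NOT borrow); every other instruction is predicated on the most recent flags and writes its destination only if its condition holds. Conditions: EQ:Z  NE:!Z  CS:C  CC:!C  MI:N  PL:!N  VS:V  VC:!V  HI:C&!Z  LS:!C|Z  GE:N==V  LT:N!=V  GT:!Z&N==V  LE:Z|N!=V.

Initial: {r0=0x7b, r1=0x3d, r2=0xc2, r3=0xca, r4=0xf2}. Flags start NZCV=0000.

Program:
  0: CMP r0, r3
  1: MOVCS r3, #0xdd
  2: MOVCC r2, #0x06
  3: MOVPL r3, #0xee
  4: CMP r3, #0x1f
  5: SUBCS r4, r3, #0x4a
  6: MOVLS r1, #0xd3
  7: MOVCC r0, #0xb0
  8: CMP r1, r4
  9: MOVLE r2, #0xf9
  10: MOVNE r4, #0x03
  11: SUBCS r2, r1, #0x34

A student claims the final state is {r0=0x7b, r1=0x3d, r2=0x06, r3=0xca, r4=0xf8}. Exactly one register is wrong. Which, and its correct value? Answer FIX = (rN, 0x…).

FIX = (r4, 0x03)

[0] flags=1001 → (cmp)
[1] flags=1001 CS?F → skip
[2] flags=1001 CC?T → r2=0x06
[3] flags=1001 PL?F → skip
[4] flags=1010 → (cmp)
[5] flags=1010 CS?T → r4=0x80
[6] flags=1010 LS?F → skip
[7] flags=1010 CC?F → skip
[8] flags=1001 → (cmp)
[9] flags=1001 LE?F → skip
[10] flags=1001 NE?T → r4=0x03
[11] flags=1001 CS?F → skip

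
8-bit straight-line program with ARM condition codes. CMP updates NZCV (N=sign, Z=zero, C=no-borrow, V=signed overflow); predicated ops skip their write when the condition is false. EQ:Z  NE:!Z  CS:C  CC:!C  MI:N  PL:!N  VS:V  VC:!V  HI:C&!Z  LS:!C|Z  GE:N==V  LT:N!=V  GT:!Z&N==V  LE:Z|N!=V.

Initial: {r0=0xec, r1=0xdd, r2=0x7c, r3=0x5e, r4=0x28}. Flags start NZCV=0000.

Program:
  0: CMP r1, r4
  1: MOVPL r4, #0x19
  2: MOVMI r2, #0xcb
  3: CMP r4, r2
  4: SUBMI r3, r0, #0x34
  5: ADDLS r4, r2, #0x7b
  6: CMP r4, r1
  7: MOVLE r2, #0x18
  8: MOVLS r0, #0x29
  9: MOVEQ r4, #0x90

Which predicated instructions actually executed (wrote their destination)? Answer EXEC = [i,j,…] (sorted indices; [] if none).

EXEC = [2,5,8]

0: ✓ CMP  NZCV=1010
1: · MOVPL
2: ✓ MOVMI  r2←0xcb
3: ✓ CMP  NZCV=0000
4: · SUBMI
5: ✓ ADDLS  r4←0x46
6: ✓ CMP  NZCV=0000
7: · MOVLE
8: ✓ MOVLS  r0←0x29
9: · MOVEQ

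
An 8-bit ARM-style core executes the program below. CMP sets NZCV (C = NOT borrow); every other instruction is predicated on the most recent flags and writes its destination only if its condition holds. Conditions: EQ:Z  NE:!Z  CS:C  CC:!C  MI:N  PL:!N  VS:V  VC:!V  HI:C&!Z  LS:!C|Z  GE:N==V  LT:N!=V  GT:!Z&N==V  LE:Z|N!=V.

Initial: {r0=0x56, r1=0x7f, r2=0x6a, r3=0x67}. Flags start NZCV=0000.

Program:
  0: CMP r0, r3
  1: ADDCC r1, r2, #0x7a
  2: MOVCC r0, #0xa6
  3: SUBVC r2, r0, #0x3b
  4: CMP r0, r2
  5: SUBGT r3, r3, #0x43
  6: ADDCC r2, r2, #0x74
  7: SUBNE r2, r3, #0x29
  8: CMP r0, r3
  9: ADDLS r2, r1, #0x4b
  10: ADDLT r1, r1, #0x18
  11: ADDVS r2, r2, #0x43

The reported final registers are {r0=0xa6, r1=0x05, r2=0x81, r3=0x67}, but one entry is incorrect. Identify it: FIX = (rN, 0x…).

0: ✓ CMP  NZCV=1000
1: ✓ ADDCC  r1←0xe4
2: ✓ MOVCC  r0←0xa6
3: ✓ SUBVC  r2←0x6b
4: ✓ CMP  NZCV=0011
5: · SUBGT
6: · ADDCC
7: ✓ SUBNE  r2←0x3e
8: ✓ CMP  NZCV=0011
9: · ADDLS
10: ✓ ADDLT  r1←0xfc
11: ✓ ADDVS  r2←0x81

FIX = (r1, 0xfc)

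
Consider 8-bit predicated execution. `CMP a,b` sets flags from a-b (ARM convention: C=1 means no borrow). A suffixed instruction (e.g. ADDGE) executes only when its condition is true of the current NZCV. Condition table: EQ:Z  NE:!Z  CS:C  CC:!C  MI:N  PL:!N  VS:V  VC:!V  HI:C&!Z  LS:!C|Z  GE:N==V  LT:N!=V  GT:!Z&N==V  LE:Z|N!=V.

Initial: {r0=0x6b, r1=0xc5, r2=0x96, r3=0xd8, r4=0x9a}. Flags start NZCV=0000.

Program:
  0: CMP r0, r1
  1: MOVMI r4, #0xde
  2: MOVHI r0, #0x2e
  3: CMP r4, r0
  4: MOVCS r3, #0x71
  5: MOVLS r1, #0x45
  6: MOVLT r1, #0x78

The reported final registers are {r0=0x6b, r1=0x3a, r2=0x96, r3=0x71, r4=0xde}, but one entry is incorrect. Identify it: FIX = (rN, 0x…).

FIX = (r1, 0x78)

0: ✓ CMP  NZCV=1001
1: ✓ MOVMI  r4←0xde
2: · MOVHI
3: ✓ CMP  NZCV=0011
4: ✓ MOVCS  r3←0x71
5: · MOVLS
6: ✓ MOVLT  r1←0x78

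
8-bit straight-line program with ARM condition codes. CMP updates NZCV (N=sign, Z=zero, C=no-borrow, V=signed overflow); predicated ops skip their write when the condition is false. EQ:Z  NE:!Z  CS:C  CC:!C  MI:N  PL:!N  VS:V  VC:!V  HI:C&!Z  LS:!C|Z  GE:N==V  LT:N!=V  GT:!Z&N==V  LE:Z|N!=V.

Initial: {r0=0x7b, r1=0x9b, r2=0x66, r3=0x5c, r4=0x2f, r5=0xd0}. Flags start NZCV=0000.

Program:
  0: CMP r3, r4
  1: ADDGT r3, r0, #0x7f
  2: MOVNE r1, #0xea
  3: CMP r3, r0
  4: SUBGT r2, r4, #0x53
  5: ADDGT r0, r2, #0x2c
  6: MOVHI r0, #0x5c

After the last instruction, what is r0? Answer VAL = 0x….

0: ✓ CMP  NZCV=0010
1: ✓ ADDGT  r3←0xfa
2: ✓ MOVNE  r1←0xea
3: ✓ CMP  NZCV=0011
4: · SUBGT
5: · ADDGT
6: ✓ MOVHI  r0←0x5c

VAL = 0x5c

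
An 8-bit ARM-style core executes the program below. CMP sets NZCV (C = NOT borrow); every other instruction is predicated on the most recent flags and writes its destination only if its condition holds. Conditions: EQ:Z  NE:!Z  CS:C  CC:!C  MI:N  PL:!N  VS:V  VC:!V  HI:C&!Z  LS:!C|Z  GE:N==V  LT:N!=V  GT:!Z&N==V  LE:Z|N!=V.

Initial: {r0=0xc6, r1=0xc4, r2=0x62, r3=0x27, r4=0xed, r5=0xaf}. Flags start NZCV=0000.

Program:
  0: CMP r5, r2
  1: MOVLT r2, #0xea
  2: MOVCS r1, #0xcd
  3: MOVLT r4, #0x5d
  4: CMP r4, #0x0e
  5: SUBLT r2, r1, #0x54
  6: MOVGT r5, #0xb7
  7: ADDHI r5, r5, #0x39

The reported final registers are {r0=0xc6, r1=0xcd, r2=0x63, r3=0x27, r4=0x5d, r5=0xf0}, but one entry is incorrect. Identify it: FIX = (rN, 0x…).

[0] flags=0011 → (cmp)
[1] flags=0011 LT?T → r2=0xea
[2] flags=0011 CS?T → r1=0xcd
[3] flags=0011 LT?T → r4=0x5d
[4] flags=0010 → (cmp)
[5] flags=0010 LT?F → skip
[6] flags=0010 GT?T → r5=0xb7
[7] flags=0010 HI?T → r5=0xf0

FIX = (r2, 0xea)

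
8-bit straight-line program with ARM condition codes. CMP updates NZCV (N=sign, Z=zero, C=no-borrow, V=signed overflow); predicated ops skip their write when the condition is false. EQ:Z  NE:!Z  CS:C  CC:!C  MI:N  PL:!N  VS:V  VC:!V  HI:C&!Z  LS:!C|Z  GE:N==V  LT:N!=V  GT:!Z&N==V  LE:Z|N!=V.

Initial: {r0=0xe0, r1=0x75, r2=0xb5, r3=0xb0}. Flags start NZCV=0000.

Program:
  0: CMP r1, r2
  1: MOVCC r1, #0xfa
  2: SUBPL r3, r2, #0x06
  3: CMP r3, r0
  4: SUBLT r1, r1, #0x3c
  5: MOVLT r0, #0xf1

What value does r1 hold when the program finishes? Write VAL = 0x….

0: ✓ CMP  NZCV=1001
1: ✓ MOVCC  r1←0xfa
2: · SUBPL
3: ✓ CMP  NZCV=1000
4: ✓ SUBLT  r1←0xbe
5: ✓ MOVLT  r0←0xf1

VAL = 0xbe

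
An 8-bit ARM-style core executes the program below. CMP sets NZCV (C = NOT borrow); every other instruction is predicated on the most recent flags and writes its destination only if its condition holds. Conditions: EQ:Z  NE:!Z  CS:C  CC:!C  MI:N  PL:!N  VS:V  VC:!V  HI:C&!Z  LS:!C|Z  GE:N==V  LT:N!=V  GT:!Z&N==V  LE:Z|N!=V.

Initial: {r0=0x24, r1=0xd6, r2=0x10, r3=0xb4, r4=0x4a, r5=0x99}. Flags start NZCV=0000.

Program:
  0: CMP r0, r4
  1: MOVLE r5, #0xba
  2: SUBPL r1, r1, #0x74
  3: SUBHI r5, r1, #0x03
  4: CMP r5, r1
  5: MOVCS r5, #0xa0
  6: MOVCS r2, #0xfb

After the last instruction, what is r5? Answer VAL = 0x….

VAL = 0xba

[0] flags=1000 → (cmp)
[1] flags=1000 LE?T → r5=0xba
[2] flags=1000 PL?F → skip
[3] flags=1000 HI?F → skip
[4] flags=1000 → (cmp)
[5] flags=1000 CS?F → skip
[6] flags=1000 CS?F → skip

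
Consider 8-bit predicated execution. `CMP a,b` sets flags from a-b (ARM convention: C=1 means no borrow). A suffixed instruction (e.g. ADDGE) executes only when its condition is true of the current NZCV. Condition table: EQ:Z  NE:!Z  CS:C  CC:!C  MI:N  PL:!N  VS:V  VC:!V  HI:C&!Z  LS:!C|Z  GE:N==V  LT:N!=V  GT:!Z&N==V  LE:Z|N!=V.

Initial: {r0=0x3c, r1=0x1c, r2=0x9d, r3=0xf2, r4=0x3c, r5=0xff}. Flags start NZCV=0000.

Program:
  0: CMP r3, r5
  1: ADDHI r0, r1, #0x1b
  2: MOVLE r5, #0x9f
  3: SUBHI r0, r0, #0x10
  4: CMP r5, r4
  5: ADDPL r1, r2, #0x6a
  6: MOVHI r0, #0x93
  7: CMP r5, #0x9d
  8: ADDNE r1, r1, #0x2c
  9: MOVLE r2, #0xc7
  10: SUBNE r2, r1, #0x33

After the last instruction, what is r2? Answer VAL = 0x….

VAL = 0x00

[0] flags=1000 → (cmp)
[1] flags=1000 HI?F → skip
[2] flags=1000 LE?T → r5=0x9f
[3] flags=1000 HI?F → skip
[4] flags=0011 → (cmp)
[5] flags=0011 PL?T → r1=0x07
[6] flags=0011 HI?T → r0=0x93
[7] flags=0010 → (cmp)
[8] flags=0010 NE?T → r1=0x33
[9] flags=0010 LE?F → skip
[10] flags=0010 NE?T → r2=0x00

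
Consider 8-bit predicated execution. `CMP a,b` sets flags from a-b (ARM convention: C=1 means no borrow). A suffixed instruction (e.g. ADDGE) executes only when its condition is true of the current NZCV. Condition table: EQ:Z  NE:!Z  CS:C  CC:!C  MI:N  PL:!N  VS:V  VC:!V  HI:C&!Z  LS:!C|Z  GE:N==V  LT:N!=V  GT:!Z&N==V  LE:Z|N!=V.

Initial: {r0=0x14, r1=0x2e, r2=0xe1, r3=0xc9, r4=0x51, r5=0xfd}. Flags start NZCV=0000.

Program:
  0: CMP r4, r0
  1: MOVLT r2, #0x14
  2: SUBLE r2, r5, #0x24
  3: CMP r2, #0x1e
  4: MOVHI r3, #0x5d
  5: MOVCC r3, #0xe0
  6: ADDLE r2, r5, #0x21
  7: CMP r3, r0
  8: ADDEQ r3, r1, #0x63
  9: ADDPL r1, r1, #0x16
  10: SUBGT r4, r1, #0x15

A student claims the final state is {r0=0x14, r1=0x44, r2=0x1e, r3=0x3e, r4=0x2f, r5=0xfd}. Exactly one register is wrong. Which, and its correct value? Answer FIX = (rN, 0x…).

FIX = (r3, 0x5d)

0: ✓ CMP  NZCV=0010
1: · MOVLT
2: · SUBLE
3: ✓ CMP  NZCV=1010
4: ✓ MOVHI  r3←0x5d
5: · MOVCC
6: ✓ ADDLE  r2←0x1e
7: ✓ CMP  NZCV=0010
8: · ADDEQ
9: ✓ ADDPL  r1←0x44
10: ✓ SUBGT  r4←0x2f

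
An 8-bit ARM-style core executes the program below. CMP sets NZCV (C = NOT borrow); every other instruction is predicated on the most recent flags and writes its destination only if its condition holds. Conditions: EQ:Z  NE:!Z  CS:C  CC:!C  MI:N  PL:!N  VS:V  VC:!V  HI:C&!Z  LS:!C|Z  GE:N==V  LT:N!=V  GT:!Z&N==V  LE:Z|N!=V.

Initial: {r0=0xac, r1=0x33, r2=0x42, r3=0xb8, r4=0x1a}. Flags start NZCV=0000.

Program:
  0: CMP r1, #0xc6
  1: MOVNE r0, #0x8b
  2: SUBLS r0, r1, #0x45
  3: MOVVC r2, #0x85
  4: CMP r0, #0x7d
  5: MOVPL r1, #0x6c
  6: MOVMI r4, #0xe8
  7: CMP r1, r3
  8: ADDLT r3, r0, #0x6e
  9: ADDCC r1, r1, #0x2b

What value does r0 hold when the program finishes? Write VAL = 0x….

VAL = 0xee

[0] flags=0000 → (cmp)
[1] flags=0000 NE?T → r0=0x8b
[2] flags=0000 LS?T → r0=0xee
[3] flags=0000 VC?T → r2=0x85
[4] flags=0011 → (cmp)
[5] flags=0011 PL?T → r1=0x6c
[6] flags=0011 MI?F → skip
[7] flags=1001 → (cmp)
[8] flags=1001 LT?F → skip
[9] flags=1001 CC?T → r1=0x97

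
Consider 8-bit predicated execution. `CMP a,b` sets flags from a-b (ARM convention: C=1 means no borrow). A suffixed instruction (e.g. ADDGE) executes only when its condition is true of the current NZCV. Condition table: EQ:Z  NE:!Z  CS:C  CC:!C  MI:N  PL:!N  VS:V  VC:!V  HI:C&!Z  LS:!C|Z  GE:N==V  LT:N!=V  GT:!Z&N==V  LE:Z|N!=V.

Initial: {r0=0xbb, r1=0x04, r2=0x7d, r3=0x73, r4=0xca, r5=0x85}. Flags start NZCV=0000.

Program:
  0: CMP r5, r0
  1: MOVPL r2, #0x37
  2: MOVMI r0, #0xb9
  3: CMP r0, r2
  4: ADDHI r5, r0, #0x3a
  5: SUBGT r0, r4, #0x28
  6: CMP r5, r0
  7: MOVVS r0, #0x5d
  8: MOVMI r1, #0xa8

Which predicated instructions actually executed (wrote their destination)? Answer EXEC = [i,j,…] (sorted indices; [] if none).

EXEC = [2,4]

0: ✓ CMP  NZCV=1000
1: · MOVPL
2: ✓ MOVMI  r0←0xb9
3: ✓ CMP  NZCV=0011
4: ✓ ADDHI  r5←0xf3
5: · SUBGT
6: ✓ CMP  NZCV=0010
7: · MOVVS
8: · MOVMI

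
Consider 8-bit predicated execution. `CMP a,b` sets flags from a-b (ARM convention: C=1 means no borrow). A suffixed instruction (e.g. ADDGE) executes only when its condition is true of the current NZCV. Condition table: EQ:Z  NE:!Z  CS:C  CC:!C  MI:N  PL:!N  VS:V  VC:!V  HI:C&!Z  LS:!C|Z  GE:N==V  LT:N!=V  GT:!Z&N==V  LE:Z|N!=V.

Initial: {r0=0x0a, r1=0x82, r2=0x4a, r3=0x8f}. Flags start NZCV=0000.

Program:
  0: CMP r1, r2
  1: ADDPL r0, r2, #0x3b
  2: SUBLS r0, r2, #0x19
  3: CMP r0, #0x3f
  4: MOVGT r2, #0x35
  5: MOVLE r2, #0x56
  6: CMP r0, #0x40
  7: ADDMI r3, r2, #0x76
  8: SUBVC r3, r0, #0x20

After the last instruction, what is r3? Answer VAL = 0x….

[0] flags=0011 → (cmp)
[1] flags=0011 PL?T → r0=0x85
[2] flags=0011 LS?F → skip
[3] flags=0011 → (cmp)
[4] flags=0011 GT?F → skip
[5] flags=0011 LE?T → r2=0x56
[6] flags=0011 → (cmp)
[7] flags=0011 MI?F → skip
[8] flags=0011 VC?F → skip

VAL = 0x8f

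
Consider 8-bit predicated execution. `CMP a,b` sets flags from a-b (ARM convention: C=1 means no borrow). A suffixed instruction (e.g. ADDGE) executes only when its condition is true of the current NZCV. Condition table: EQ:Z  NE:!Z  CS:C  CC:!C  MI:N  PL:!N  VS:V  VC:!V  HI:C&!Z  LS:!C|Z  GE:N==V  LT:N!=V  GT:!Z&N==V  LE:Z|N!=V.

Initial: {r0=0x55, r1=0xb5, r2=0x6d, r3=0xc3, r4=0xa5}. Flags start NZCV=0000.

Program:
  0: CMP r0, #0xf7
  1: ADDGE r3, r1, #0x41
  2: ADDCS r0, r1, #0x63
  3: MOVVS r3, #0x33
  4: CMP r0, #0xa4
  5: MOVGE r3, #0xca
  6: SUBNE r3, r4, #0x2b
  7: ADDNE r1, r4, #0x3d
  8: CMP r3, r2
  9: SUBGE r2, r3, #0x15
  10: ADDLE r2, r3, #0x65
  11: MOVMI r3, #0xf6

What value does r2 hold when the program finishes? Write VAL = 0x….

VAL = 0x65

[0] flags=0000 → (cmp)
[1] flags=0000 GE?T → r3=0xf6
[2] flags=0000 CS?F → skip
[3] flags=0000 VS?F → skip
[4] flags=1001 → (cmp)
[5] flags=1001 GE?T → r3=0xca
[6] flags=1001 NE?T → r3=0x7a
[7] flags=1001 NE?T → r1=0xe2
[8] flags=0010 → (cmp)
[9] flags=0010 GE?T → r2=0x65
[10] flags=0010 LE?F → skip
[11] flags=0010 MI?F → skip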